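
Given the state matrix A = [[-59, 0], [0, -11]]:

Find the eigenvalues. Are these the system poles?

For diagonal matrix, eigenvalues are diagonal entries: λ₁ = -59, λ₂ = -11. Eigenvalues of A = system poles.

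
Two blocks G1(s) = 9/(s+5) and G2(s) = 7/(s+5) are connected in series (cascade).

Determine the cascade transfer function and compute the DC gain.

Series: multiply transfer functions. G_eq = 9/(s+5) × 7/(s+5) = 63/((s+5)(s+5)). DC gain = 63/(5×5) = 2.52.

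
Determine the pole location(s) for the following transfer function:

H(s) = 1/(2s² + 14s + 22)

Discriminant = 14² - 4×2×22 = 196 - 176 = 20 > 0, so two distinct real poles. Using quadratic formula: s = (-14 ± √20)/(2×2) = (-14 ± √20)/4, with √20 ≈ 4.4721. s₁ ≈ -2.3820, s₂ ≈ -4.6180. Poles: s₁ = -2.3820, s₂ = -4.6180.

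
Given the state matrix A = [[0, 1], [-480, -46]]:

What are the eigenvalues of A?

det(A - λI) = λ² - (-46)λ + 480 = (λ - (-30))(λ - (-16)). Eigenvalues: -30, -16.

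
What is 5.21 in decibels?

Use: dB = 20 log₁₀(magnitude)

dB = 20 log₁₀(5.21) = 14.3 dB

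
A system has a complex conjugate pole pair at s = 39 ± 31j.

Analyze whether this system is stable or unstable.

Real part of poles is 39 (> 0, right half-plane). Unstable.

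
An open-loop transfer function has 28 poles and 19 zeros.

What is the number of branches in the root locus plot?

Root locus has n branches where n = number of poles = 28.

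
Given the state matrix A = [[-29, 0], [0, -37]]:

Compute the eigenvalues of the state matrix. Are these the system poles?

For diagonal matrix, eigenvalues are diagonal entries: λ₁ = -29, λ₂ = -37. Eigenvalues of A = system poles.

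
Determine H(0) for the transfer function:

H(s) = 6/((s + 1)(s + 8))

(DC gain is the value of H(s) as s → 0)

DC gain = H(0) = 6/(1 × 8) = 6/8 = 0.75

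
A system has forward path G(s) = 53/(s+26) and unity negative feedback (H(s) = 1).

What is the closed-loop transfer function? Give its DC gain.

T(s) = G/(1+GH) = [53/(s+26)] / [1 + 53/(s+26)] = 53/(s+26+53) = 53/(s+79). DC gain = 53/79 = 0.6709.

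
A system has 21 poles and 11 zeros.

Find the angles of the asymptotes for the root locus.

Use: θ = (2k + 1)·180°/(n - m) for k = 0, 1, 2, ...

n - m = 21 - 11 = 10. Angles: θk = (2k + 1)·180°/10 = 18°, 54°, 90°, 126°, 162°, 198°, 234°, 270°, 306°, 342°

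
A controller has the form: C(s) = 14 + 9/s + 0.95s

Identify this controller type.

This is a Proportional-Integral-Derivative (PID) controller.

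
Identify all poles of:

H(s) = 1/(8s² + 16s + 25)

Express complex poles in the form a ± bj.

Discriminant = 16² - 4×8×25 = 256 - 800 = -544 < 0, so the poles are a complex conjugate pair s = (-16 ± j√544)/(2×8). Real part = -16/(2×8) = -16/16 = -1; imaginary part = ±√544/(2×8) ≈ 1.4577. Poles: s = -1 ± 1.4577j.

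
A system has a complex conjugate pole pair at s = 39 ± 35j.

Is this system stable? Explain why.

Real part of poles is 39 (> 0, right half-plane). Unstable.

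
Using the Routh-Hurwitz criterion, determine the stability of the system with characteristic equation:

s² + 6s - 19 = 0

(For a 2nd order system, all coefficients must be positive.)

Coefficients: 1, 6, -19. c=-19 not positive, so system is unstable.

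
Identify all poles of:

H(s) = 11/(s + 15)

Pole is where denominator = 0: s + 15 = 0, so s = -15.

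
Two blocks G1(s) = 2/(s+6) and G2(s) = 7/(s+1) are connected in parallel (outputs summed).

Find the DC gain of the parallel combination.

Parallel: G_eq = G1 + G2. DC gain = G1(0) + G2(0) = 2/6 + 7/1 = 0.3333 + 7 = 7.3333.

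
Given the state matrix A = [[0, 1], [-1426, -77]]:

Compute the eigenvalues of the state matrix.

det(A - λI) = λ² - (-77)λ + 1426 = (λ - (-46))(λ - (-31)). Eigenvalues: -46, -31.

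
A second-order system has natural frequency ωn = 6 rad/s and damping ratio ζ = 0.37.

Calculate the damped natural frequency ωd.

ωd = ωn√(1 - ζ²) = 6√(1 - 0.37²) = 5.57 rad/s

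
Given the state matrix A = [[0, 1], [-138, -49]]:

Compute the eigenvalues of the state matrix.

det(A - λI) = λ² - (-49)λ + 138 = (λ - (-3))(λ - (-46)). Eigenvalues: -3, -46.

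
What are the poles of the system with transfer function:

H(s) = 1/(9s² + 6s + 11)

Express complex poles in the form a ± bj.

Discriminant = 6² - 4×9×11 = 36 - 396 = -360 < 0, so the poles are a complex conjugate pair s = (-6 ± j√360)/(2×9). Real part = -6/(2×9) = -6/18 ≈ -0.3333; imaginary part = ±√360/(2×9) ≈ 1.0541. Poles: s = -0.3333 ± 1.0541j.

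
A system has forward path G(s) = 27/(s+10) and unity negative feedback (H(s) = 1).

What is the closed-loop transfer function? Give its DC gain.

T(s) = G/(1+GH) = [27/(s+10)] / [1 + 27/(s+10)] = 27/(s+10+27) = 27/(s+37). DC gain = 27/37 = 0.7297.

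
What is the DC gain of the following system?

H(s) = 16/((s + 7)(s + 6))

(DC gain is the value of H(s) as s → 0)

DC gain = H(0) = 16/(7 × 6) = 16/42 = 0.3810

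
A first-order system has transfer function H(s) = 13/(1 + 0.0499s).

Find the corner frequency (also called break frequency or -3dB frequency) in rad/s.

Corner frequency = 1/τ = 1/0.0499 = 20.04 rad/s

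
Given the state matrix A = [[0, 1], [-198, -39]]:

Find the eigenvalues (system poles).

det(A - λI) = λ² - (-39)λ + 198 = (λ - (-33))(λ - (-6)). Eigenvalues: -33, -6.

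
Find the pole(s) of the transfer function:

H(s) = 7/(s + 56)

Pole is where denominator = 0: s + 56 = 0, so s = -56.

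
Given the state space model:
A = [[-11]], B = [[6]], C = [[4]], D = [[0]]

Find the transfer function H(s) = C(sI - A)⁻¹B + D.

(sI - A)⁻¹ = 1/(s + 11). H(s) = 4 × 6/(s + 11) + 0 = 24/(s + 11).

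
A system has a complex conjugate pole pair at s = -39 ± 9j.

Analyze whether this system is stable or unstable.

Real part of poles is -39 (< 0, left half-plane). Stable.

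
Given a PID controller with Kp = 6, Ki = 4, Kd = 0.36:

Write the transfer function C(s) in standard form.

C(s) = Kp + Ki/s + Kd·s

Substituting values: C(s) = 6 + 4/s + 0.36s = (0.36s² + 6s + 4)/s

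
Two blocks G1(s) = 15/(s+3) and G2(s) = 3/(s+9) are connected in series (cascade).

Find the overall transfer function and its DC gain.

Series: multiply transfer functions. G_eq = 15/(s+3) × 3/(s+9) = 45/((s+3)(s+9)). DC gain = 45/(3×9) = 1.6667.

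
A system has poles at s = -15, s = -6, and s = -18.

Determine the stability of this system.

All poles are in the left half-plane. System is stable.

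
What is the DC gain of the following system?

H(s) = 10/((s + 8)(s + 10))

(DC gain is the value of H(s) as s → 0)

DC gain = H(0) = 10/(8 × 10) = 10/80 = 0.125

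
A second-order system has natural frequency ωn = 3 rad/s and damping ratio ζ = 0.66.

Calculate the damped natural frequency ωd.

ωd = ωn√(1 - ζ²) = 3√(1 - 0.66²) = 2.25 rad/s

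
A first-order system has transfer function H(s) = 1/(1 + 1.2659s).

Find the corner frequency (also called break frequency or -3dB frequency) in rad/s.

Corner frequency = 1/τ = 1/1.2659 = 0.79 rad/s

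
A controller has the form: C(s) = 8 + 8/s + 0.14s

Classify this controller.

This is a Proportional-Integral-Derivative (PID) controller.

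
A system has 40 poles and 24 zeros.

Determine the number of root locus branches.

Root locus has n branches where n = number of poles = 40.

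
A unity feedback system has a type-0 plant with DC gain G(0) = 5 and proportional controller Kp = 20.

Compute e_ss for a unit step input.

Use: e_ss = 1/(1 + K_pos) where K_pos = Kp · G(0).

K_pos = Kp · G(0) = 20 × 5 = 100. e_ss = 1/(1 + 100) = 0.0099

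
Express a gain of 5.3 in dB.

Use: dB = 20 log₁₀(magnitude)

dB = 20 log₁₀(5.3) = 14.5 dB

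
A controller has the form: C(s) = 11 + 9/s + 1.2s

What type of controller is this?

This is a Proportional-Integral-Derivative (PID) controller.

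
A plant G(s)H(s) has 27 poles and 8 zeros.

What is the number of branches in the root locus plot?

Root locus has n branches where n = number of poles = 27.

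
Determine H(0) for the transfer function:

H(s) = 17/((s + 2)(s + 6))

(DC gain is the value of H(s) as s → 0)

DC gain = H(0) = 17/(2 × 6) = 17/12 = 1.4167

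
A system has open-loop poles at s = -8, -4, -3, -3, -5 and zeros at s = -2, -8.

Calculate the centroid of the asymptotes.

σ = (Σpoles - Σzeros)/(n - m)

σ = (Σpoles - Σzeros)/(n - m) = (-23 - (-10))/(5 - 2) = -13/3 = -4.33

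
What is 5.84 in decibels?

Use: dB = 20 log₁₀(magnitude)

dB = 20 log₁₀(5.84) = 15.3 dB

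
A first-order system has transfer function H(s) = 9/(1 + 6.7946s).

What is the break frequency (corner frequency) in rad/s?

Corner frequency = 1/τ = 1/6.7946 = 0.147 rad/s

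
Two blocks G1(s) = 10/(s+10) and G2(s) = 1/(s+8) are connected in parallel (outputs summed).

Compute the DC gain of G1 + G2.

Parallel: G_eq = G1 + G2. DC gain = G1(0) + G2(0) = 10/10 + 1/8 = 1 + 0.125 = 1.125.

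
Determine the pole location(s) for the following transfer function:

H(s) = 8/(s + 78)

Pole is where denominator = 0: s + 78 = 0, so s = -78.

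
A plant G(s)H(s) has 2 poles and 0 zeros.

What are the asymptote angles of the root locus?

n - m = 2 - 0 = 2. Angles: θk = (2k + 1)·180°/2 = 90°, 270°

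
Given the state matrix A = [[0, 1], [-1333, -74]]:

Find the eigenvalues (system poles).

det(A - λI) = λ² - (-74)λ + 1333 = (λ - (-31))(λ - (-43)). Eigenvalues: -31, -43.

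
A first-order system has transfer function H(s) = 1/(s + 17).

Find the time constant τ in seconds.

For H(s) = 1/(s + 1/τ), the pole is at -1/τ = -17, so τ = 1/17 = 0.0588 s.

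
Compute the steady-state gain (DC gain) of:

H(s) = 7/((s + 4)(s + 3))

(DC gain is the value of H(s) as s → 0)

DC gain = H(0) = 7/(4 × 3) = 7/12 = 0.5833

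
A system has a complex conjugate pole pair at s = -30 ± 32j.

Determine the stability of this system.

Real part of poles is -30 (< 0, left half-plane). Stable.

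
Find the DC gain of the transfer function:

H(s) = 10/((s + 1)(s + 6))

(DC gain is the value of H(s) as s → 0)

DC gain = H(0) = 10/(1 × 6) = 10/6 = 1.6667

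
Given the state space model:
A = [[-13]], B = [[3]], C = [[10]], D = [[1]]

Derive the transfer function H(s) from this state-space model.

(sI - A)⁻¹ = 1/(s + 13). H(s) = 10×3/(s + 13) + 1 = (s + 43)/(s + 13).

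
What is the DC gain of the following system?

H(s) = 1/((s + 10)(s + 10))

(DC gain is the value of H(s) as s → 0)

DC gain = H(0) = 1/(10 × 10) = 1/100 = 0.01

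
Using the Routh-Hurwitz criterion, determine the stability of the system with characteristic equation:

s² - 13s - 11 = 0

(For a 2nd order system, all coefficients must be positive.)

Coefficients: 1, -13, -11. b=-13, c=-11 not positive, so system is unstable.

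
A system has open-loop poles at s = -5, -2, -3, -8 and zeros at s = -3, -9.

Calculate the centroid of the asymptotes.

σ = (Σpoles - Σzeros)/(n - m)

σ = (Σpoles - Σzeros)/(n - m) = (-18 - (-12))/(4 - 2) = -6/2 = -3.0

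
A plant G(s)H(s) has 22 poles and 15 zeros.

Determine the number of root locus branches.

Root locus has n branches where n = number of poles = 22.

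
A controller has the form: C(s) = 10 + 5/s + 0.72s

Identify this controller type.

This is a Proportional-Integral-Derivative (PID) controller.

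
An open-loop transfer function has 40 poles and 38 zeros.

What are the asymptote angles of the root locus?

n - m = 40 - 38 = 2. Angles: θk = (2k + 1)·180°/2 = 90°, 270°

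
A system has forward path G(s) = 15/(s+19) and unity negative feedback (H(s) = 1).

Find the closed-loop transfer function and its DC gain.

T(s) = G/(1+GH) = [15/(s+19)] / [1 + 15/(s+19)] = 15/(s+19+15) = 15/(s+34). DC gain = 15/34 = 0.4412.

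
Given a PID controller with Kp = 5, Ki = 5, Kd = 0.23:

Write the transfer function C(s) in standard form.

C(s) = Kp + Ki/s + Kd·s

Substituting values: C(s) = 5 + 5/s + 0.23s = (0.23s² + 5s + 5)/s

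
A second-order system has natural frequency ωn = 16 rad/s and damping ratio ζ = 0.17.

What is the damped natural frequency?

ωd = ωn√(1 - ζ²) = 16√(1 - 0.17²) = 15.77 rad/s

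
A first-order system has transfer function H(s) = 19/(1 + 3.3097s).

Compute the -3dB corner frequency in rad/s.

Corner frequency = 1/τ = 1/3.3097 = 0.302 rad/s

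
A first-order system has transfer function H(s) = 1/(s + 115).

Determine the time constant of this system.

For H(s) = 1/(s + 1/τ), the pole is at -1/τ = -115, so τ = 1/115 = 0.0087 s.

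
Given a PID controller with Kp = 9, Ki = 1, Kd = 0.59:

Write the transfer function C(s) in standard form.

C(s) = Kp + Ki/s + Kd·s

Substituting values: C(s) = 9 + 1/s + 0.59s = (0.59s² + 9s + 1)/s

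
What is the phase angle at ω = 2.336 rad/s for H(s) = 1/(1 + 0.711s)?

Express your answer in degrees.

Phase = -arctan(ωτ) = -arctan(2.336 × 0.711) = -58.9°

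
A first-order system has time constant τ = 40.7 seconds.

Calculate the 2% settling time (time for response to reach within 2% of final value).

For first-order system, 2% settling time ≈ 4τ = 4 × 40.7 = 162.8 s.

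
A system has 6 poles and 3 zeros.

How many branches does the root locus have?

Root locus has n branches where n = number of poles = 6.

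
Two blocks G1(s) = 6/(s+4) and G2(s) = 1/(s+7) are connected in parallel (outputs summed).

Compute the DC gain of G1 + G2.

Parallel: G_eq = G1 + G2. DC gain = G1(0) + G2(0) = 6/4 + 1/7 = 1.5 + 0.1429 = 1.6429.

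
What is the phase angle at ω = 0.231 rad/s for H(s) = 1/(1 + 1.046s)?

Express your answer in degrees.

Phase = -arctan(ωτ) = -arctan(0.231 × 1.046) = -13.6°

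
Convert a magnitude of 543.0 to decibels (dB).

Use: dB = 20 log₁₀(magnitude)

dB = 20 log₁₀(543.0) = 54.7 dB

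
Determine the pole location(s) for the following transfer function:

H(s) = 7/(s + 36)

Pole is where denominator = 0: s + 36 = 0, so s = -36.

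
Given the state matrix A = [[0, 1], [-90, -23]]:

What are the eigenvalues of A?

det(A - λI) = λ² - (-23)λ + 90 = (λ - (-5))(λ - (-18)). Eigenvalues: -5, -18.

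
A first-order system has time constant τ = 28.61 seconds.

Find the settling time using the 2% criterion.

For first-order system, 2% settling time ≈ 4τ = 4 × 28.61 = 114.44 s.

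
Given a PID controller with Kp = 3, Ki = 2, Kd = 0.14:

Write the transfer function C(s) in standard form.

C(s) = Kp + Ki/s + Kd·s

Substituting values: C(s) = 3 + 2/s + 0.14s = (0.14s² + 3s + 2)/s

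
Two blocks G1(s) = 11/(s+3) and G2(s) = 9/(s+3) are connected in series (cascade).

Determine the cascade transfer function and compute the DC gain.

Series: multiply transfer functions. G_eq = 11/(s+3) × 9/(s+3) = 99/((s+3)(s+3)). DC gain = 99/(3×3) = 11.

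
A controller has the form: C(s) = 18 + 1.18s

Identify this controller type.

This is a Proportional-Derivative (PD) controller.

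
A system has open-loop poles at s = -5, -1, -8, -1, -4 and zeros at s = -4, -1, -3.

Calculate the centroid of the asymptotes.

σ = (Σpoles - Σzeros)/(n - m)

σ = (Σpoles - Σzeros)/(n - m) = (-19 - (-8))/(5 - 3) = -11/2 = -5.5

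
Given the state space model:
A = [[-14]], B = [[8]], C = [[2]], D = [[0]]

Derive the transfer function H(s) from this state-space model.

(sI - A)⁻¹ = 1/(s + 14). H(s) = 2 × 8/(s + 14) + 0 = 16/(s + 14).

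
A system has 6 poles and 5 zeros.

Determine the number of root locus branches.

Root locus has n branches where n = number of poles = 6.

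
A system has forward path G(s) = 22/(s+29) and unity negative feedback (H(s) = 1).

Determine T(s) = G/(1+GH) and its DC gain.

T(s) = G/(1+GH) = [22/(s+29)] / [1 + 22/(s+29)] = 22/(s+29+22) = 22/(s+51). DC gain = 22/51 = 0.4314.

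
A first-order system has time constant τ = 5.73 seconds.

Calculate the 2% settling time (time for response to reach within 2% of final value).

For first-order system, 2% settling time ≈ 4τ = 4 × 5.73 = 22.92 s.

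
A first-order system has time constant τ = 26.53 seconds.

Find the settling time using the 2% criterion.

For first-order system, 2% settling time ≈ 4τ = 4 × 26.53 = 106.12 s.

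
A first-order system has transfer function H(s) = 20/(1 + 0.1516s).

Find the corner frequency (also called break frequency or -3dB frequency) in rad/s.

Corner frequency = 1/τ = 1/0.1516 = 6.596 rad/s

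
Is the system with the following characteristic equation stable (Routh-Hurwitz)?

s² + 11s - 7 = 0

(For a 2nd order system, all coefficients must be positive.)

Coefficients: 1, 11, -7. c=-7 not positive, so system is unstable.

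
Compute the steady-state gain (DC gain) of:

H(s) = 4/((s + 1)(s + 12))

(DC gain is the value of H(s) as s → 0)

DC gain = H(0) = 4/(1 × 12) = 4/12 = 0.3333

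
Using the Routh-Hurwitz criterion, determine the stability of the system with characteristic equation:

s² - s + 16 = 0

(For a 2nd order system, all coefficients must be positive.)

Coefficients: 1, -1, 16. b=-1 not positive, so system is unstable.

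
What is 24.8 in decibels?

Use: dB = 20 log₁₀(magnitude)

dB = 20 log₁₀(24.8) = 27.9 dB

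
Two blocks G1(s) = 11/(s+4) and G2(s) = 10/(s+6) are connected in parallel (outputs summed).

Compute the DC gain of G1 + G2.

Parallel: G_eq = G1 + G2. DC gain = G1(0) + G2(0) = 11/4 + 10/6 = 2.75 + 1.6667 = 4.4167.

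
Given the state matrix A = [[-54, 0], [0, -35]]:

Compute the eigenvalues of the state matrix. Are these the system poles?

For diagonal matrix, eigenvalues are diagonal entries: λ₁ = -54, λ₂ = -35. Eigenvalues of A = system poles.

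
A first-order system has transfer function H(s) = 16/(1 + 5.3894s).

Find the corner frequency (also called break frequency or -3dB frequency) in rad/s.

Corner frequency = 1/τ = 1/5.3894 = 0.186 rad/s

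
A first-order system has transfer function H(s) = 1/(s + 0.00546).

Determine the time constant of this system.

For H(s) = 1/(s + 1/τ), the pole is at -1/τ = -0.00546, so τ = 1/0.00546 = 183.2 s.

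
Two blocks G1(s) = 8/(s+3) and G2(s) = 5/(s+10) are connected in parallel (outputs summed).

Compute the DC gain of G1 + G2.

Parallel: G_eq = G1 + G2. DC gain = G1(0) + G2(0) = 8/3 + 5/10 = 2.6667 + 0.5 = 3.1667.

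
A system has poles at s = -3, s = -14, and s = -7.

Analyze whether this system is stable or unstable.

All poles are in the left half-plane. System is stable.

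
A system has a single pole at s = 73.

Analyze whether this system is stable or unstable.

Pole at s = 73 is in the right half-plane. Unstable.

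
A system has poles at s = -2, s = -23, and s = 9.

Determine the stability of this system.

Pole(s) at s = 9 are not in the left half-plane. System is unstable.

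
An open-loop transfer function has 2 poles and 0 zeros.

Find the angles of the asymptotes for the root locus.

n - m = 2 - 0 = 2. Angles: θk = (2k + 1)·180°/2 = 90°, 270°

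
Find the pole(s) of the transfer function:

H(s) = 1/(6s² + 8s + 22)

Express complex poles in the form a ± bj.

Discriminant = 8² - 4×6×22 = 64 - 528 = -464 < 0, so the poles are a complex conjugate pair s = (-8 ± j√464)/(2×6). Real part = -8/(2×6) = -8/12 ≈ -0.6667; imaginary part = ±√464/(2×6) ≈ 1.7951. Poles: s = -0.6667 ± 1.7951j.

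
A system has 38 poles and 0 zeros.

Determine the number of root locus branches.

Root locus has n branches where n = number of poles = 38.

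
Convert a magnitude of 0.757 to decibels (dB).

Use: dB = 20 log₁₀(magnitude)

dB = 20 log₁₀(0.757) = -2.4 dB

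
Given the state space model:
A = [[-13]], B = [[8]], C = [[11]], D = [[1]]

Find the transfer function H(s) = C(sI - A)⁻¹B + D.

(sI - A)⁻¹ = 1/(s + 13). H(s) = 11×8/(s + 13) + 1 = (s + 101)/(s + 13).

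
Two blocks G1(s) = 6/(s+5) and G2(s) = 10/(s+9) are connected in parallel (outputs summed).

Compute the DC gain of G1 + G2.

Parallel: G_eq = G1 + G2. DC gain = G1(0) + G2(0) = 6/5 + 10/9 = 1.2 + 1.1111 = 2.3111.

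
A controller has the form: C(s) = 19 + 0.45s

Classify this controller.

This is a Proportional-Derivative (PD) controller.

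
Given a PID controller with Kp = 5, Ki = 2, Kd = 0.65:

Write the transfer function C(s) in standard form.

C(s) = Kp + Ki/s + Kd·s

Substituting values: C(s) = 5 + 2/s + 0.65s = (0.65s² + 5s + 2)/s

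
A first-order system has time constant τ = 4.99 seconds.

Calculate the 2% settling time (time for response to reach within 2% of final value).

For first-order system, 2% settling time ≈ 4τ = 4 × 4.99 = 19.96 s.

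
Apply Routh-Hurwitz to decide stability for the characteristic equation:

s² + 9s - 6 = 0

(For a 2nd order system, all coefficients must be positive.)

Coefficients: 1, 9, -6. c=-6 not positive, so system is unstable.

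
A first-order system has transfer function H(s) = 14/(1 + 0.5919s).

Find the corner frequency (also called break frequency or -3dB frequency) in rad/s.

Corner frequency = 1/τ = 1/0.5919 = 1.689 rad/s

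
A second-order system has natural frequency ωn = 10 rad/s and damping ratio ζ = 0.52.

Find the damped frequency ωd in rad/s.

ωd = ωn√(1 - ζ²) = 10√(1 - 0.52²) = 8.54 rad/s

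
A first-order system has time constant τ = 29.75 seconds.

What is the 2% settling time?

For first-order system, 2% settling time ≈ 4τ = 4 × 29.75 = 119.0 s.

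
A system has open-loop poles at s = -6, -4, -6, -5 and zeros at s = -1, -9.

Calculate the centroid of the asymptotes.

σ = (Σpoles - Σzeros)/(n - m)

σ = (Σpoles - Σzeros)/(n - m) = (-21 - (-10))/(4 - 2) = -11/2 = -5.5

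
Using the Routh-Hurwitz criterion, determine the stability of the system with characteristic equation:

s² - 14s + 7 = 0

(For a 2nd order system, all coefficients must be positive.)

Coefficients: 1, -14, 7. b=-14 not positive, so system is unstable.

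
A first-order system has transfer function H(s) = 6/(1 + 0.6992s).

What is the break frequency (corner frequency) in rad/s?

Corner frequency = 1/τ = 1/0.6992 = 1.43 rad/s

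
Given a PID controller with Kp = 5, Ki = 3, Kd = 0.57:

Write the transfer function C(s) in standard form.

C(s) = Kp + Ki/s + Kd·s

Substituting values: C(s) = 5 + 3/s + 0.57s = (0.57s² + 5s + 3)/s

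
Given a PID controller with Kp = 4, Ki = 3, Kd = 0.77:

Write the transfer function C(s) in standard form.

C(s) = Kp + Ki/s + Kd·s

Substituting values: C(s) = 4 + 3/s + 0.77s = (0.77s² + 4s + 3)/s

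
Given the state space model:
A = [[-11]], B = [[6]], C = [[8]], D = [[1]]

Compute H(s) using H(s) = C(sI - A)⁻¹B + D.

(sI - A)⁻¹ = 1/(s + 11). H(s) = 8×6/(s + 11) + 1 = (s + 59)/(s + 11).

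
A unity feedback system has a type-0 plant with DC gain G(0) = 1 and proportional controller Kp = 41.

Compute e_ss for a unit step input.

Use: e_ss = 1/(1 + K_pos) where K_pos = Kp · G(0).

K_pos = Kp · G(0) = 41 × 1 = 41. e_ss = 1/(1 + 41) = 0.0238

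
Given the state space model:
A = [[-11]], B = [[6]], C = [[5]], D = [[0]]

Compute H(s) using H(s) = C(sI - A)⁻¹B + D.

(sI - A)⁻¹ = 1/(s + 11). H(s) = 5 × 6/(s + 11) + 0 = 30/(s + 11).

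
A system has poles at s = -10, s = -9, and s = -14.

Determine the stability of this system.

All poles are in the left half-plane. System is stable.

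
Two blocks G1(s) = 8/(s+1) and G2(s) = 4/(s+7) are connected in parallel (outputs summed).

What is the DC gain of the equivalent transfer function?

Parallel: G_eq = G1 + G2. DC gain = G1(0) + G2(0) = 8/1 + 4/7 = 8 + 0.5714 = 8.5714.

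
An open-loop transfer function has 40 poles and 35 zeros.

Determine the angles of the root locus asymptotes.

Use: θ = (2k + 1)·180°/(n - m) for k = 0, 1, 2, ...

n - m = 40 - 35 = 5. Angles: θk = (2k + 1)·180°/5 = 36°, 108°, 180°, 252°, 324°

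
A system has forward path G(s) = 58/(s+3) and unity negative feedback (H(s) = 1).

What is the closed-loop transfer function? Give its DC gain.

T(s) = G/(1+GH) = [58/(s+3)] / [1 + 58/(s+3)] = 58/(s+3+58) = 58/(s+61). DC gain = 58/61 = 0.9508.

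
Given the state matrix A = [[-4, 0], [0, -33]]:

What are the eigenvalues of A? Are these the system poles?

For diagonal matrix, eigenvalues are diagonal entries: λ₁ = -4, λ₂ = -33. Eigenvalues of A = system poles.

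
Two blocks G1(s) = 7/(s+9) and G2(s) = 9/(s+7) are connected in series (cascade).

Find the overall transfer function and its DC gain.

Series: multiply transfer functions. G_eq = 7/(s+9) × 9/(s+7) = 63/((s+9)(s+7)). DC gain = 63/(9×7) = 1.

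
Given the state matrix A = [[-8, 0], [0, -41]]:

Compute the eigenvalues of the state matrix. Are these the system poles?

For diagonal matrix, eigenvalues are diagonal entries: λ₁ = -8, λ₂ = -41. Eigenvalues of A = system poles.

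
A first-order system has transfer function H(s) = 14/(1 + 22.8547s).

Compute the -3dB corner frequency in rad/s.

Corner frequency = 1/τ = 1/22.8547 = 0.044 rad/s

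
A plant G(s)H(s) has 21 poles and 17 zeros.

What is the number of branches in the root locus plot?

Root locus has n branches where n = number of poles = 21.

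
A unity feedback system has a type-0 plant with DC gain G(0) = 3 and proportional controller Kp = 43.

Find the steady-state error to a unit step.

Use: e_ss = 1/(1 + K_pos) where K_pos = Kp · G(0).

K_pos = Kp · G(0) = 43 × 3 = 129. e_ss = 1/(1 + 129) = 0.0077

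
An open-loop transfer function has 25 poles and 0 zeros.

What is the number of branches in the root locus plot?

Root locus has n branches where n = number of poles = 25.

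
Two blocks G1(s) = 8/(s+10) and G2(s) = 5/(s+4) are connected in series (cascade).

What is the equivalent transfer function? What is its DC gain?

Series: multiply transfer functions. G_eq = 8/(s+10) × 5/(s+4) = 40/((s+10)(s+4)). DC gain = 40/(10×4) = 1.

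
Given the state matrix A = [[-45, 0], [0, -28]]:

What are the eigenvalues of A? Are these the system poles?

For diagonal matrix, eigenvalues are diagonal entries: λ₁ = -45, λ₂ = -28. Eigenvalues of A = system poles.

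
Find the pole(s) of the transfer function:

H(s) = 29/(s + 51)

Pole is where denominator = 0: s + 51 = 0, so s = -51.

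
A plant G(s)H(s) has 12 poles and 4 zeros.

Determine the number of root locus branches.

Root locus has n branches where n = number of poles = 12.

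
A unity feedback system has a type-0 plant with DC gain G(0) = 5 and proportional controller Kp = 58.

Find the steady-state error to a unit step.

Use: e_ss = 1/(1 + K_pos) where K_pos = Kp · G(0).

K_pos = Kp · G(0) = 58 × 5 = 290. e_ss = 1/(1 + 290) = 0.0034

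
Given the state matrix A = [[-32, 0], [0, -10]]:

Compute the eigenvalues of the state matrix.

For diagonal matrix, eigenvalues are diagonal entries: λ₁ = -32, λ₂ = -10.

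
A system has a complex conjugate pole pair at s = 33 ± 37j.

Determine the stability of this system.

Real part of poles is 33 (> 0, right half-plane). Unstable.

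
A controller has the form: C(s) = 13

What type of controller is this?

This is a Proportional (P) controller.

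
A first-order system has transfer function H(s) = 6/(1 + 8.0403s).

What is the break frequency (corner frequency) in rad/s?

Corner frequency = 1/τ = 1/8.0403 = 0.124 rad/s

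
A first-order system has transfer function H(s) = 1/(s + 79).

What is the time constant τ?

For H(s) = 1/(s + 1/τ), the pole is at -1/τ = -79, so τ = 1/79 = 0.0127 s.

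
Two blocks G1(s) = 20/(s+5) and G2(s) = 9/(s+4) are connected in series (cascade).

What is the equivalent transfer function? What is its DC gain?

Series: multiply transfer functions. G_eq = 20/(s+5) × 9/(s+4) = 180/((s+5)(s+4)). DC gain = 180/(5×4) = 9.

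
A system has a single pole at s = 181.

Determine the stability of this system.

Pole at s = 181 is in the right half-plane. Unstable.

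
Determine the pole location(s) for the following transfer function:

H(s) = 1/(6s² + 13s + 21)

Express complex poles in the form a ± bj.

Discriminant = 13² - 4×6×21 = 169 - 504 = -335 < 0, so the poles are a complex conjugate pair s = (-13 ± j√335)/(2×6). Real part = -13/(2×6) = -13/12 ≈ -1.0833; imaginary part = ±√335/(2×6) ≈ 1.5253. Poles: s = -1.0833 ± 1.5253j.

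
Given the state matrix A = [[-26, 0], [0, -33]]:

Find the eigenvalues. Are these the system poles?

For diagonal matrix, eigenvalues are diagonal entries: λ₁ = -26, λ₂ = -33. Eigenvalues of A = system poles.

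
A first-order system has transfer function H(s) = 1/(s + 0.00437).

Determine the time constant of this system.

For H(s) = 1/(s + 1/τ), the pole is at -1/τ = -0.00437, so τ = 1/0.00437 = 228.8 s.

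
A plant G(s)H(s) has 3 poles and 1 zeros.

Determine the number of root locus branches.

Root locus has n branches where n = number of poles = 3.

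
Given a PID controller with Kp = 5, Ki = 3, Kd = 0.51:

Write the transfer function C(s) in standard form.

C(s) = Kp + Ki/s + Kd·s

Substituting values: C(s) = 5 + 3/s + 0.51s = (0.51s² + 5s + 3)/s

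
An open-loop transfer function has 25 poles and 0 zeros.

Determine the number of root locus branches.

Root locus has n branches where n = number of poles = 25.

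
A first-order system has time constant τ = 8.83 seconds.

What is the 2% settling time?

For first-order system, 2% settling time ≈ 4τ = 4 × 8.83 = 35.32 s.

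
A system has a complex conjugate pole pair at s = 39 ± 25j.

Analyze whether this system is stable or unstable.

Real part of poles is 39 (> 0, right half-plane). Unstable.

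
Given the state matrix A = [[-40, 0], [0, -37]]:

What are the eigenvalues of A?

For diagonal matrix, eigenvalues are diagonal entries: λ₁ = -40, λ₂ = -37.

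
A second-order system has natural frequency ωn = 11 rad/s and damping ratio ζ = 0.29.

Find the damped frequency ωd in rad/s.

ωd = ωn√(1 - ζ²) = 11√(1 - 0.29²) = 10.53 rad/s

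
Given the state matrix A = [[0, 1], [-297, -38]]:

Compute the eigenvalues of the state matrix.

det(A - λI) = λ² - (-38)λ + 297 = (λ - (-27))(λ - (-11)). Eigenvalues: -27, -11.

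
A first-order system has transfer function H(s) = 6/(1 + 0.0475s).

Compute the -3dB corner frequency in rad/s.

Corner frequency = 1/τ = 1/0.0475 = 21.053 rad/s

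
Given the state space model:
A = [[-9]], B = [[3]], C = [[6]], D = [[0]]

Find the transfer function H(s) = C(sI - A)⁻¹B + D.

(sI - A)⁻¹ = 1/(s + 9). H(s) = 6 × 3/(s + 9) + 0 = 18/(s + 9).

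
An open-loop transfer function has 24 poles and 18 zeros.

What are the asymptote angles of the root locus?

n - m = 24 - 18 = 6. Angles: θk = (2k + 1)·180°/6 = 30°, 90°, 150°, 210°, 270°, 330°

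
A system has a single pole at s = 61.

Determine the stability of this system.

Pole at s = 61 is in the right half-plane. Unstable.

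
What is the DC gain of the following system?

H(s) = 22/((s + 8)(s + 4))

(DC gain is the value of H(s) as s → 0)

DC gain = H(0) = 22/(8 × 4) = 22/32 = 0.6875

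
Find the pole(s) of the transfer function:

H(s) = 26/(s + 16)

Pole is where denominator = 0: s + 16 = 0, so s = -16.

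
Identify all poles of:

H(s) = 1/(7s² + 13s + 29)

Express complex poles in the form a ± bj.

Discriminant = 13² - 4×7×29 = 169 - 812 = -643 < 0, so the poles are a complex conjugate pair s = (-13 ± j√643)/(2×7). Real part = -13/(2×7) = -13/14 ≈ -0.9286; imaginary part = ±√643/(2×7) ≈ 1.8112. Poles: s = -0.9286 ± 1.8112j.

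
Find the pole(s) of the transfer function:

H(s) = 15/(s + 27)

Pole is where denominator = 0: s + 27 = 0, so s = -27.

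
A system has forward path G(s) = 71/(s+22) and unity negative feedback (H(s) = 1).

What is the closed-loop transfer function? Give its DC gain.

T(s) = G/(1+GH) = [71/(s+22)] / [1 + 71/(s+22)] = 71/(s+22+71) = 71/(s+93). DC gain = 71/93 = 0.7634.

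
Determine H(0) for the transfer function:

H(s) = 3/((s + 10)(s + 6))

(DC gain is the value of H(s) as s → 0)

DC gain = H(0) = 3/(10 × 6) = 3/60 = 0.05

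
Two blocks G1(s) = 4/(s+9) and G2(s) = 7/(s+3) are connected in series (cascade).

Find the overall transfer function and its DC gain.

Series: multiply transfer functions. G_eq = 4/(s+9) × 7/(s+3) = 28/((s+9)(s+3)). DC gain = 28/(9×3) = 1.0370.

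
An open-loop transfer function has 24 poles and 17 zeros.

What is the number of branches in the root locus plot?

Root locus has n branches where n = number of poles = 24.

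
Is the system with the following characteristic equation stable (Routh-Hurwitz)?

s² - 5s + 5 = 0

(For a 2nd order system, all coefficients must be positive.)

Coefficients: 1, -5, 5. b=-5 not positive, so system is unstable.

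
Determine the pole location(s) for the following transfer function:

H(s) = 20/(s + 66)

Pole is where denominator = 0: s + 66 = 0, so s = -66.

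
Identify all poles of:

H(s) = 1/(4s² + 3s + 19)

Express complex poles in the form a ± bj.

Discriminant = 3² - 4×4×19 = 9 - 304 = -295 < 0, so the poles are a complex conjugate pair s = (-3 ± j√295)/(2×4). Real part = -3/(2×4) = -3/8 = -0.375; imaginary part = ±√295/(2×4) ≈ 2.1469. Poles: s = -0.375 ± 2.1469j.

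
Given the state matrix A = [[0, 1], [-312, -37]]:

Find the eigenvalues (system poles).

det(A - λI) = λ² - (-37)λ + 312 = (λ - (-24))(λ - (-13)). Eigenvalues: -24, -13.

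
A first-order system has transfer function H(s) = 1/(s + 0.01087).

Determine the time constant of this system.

For H(s) = 1/(s + 1/τ), the pole is at -1/τ = -0.01087, so τ = 1/0.01087 = 92 s.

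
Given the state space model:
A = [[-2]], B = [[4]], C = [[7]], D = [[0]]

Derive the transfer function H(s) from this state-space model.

(sI - A)⁻¹ = 1/(s + 2). H(s) = 7 × 4/(s + 2) + 0 = 28/(s + 2).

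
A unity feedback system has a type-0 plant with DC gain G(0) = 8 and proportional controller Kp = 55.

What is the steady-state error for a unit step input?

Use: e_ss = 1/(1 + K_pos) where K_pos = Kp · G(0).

K_pos = Kp · G(0) = 55 × 8 = 440. e_ss = 1/(1 + 440) = 0.0023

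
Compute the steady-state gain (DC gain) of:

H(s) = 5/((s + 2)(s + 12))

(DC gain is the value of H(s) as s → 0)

DC gain = H(0) = 5/(2 × 12) = 5/24 = 0.2083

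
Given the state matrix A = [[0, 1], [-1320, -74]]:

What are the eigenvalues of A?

det(A - λI) = λ² - (-74)λ + 1320 = (λ - (-30))(λ - (-44)). Eigenvalues: -30, -44.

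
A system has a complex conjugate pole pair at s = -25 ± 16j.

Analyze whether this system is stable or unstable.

Real part of poles is -25 (< 0, left half-plane). Stable.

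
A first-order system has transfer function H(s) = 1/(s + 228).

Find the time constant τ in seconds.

For H(s) = 1/(s + 1/τ), the pole is at -1/τ = -228, so τ = 1/228 = 0.0044 s.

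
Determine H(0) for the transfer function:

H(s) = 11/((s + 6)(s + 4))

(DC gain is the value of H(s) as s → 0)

DC gain = H(0) = 11/(6 × 4) = 11/24 = 0.4583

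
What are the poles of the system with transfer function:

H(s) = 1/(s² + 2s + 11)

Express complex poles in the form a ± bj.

Discriminant = 2² - 4×1×11 = 4 - 44 = -40 < 0, so the poles are a complex conjugate pair s = (-2 ± j√40)/(2×1). Real part = -2/(2×1) = -2/2 = -1; imaginary part = ±√40/(2×1) ≈ 3.1623. Poles: s = -1 ± 3.1623j.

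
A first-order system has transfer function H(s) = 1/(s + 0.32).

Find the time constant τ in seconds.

For H(s) = 1/(s + 1/τ), the pole is at -1/τ = -0.32, so τ = 1/0.32 = 3.125 s.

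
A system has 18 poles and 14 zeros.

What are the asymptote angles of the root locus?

n - m = 18 - 14 = 4. Angles: θk = (2k + 1)·180°/4 = 45°, 135°, 225°, 315°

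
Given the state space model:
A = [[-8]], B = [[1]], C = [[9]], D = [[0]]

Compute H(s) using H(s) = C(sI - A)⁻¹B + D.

(sI - A)⁻¹ = 1/(s + 8). H(s) = 9 × 1/(s + 8) + 0 = 9/(s + 8).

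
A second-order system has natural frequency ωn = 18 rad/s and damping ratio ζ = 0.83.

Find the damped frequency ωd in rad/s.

ωd = ωn√(1 - ζ²) = 18√(1 - 0.83²) = 10.04 rad/s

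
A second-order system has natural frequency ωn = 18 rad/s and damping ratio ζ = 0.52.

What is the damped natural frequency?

ωd = ωn√(1 - ζ²) = 18√(1 - 0.52²) = 15.37 rad/s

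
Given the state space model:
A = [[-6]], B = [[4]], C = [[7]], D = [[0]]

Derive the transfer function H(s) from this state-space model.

(sI - A)⁻¹ = 1/(s + 6). H(s) = 7 × 4/(s + 6) + 0 = 28/(s + 6).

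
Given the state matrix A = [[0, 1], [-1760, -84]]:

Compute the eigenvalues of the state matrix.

det(A - λI) = λ² - (-84)λ + 1760 = (λ - (-40))(λ - (-44)). Eigenvalues: -40, -44.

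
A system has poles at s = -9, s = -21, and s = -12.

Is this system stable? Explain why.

All poles are in the left half-plane. System is stable.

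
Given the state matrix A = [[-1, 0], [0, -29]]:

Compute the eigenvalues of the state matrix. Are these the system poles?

For diagonal matrix, eigenvalues are diagonal entries: λ₁ = -1, λ₂ = -29. Eigenvalues of A = system poles.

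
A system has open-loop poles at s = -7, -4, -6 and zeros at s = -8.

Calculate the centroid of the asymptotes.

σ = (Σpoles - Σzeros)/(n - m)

σ = (Σpoles - Σzeros)/(n - m) = (-17 - (-8))/(3 - 1) = -9/2 = -4.5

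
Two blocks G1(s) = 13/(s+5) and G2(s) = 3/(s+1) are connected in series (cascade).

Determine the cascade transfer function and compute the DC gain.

Series: multiply transfer functions. G_eq = 13/(s+5) × 3/(s+1) = 39/((s+5)(s+1)). DC gain = 39/(5×1) = 7.8.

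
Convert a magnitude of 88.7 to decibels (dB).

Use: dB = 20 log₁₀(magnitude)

dB = 20 log₁₀(88.7) = 39.0 dB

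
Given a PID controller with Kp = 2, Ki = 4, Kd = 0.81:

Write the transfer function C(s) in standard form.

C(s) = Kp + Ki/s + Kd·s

Substituting values: C(s) = 2 + 4/s + 0.81s = (0.81s² + 2s + 4)/s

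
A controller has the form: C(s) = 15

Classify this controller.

This is a Proportional (P) controller.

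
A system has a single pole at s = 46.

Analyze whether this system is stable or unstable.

Pole at s = 46 is in the right half-plane. Unstable.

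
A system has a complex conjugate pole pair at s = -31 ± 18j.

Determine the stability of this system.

Real part of poles is -31 (< 0, left half-plane). Stable.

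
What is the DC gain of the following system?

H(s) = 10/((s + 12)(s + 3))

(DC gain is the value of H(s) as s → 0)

DC gain = H(0) = 10/(12 × 3) = 10/36 = 0.2778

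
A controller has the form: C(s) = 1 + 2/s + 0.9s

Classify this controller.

This is a Proportional-Integral-Derivative (PID) controller.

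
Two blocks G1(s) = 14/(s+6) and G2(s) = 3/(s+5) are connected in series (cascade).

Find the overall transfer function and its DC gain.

Series: multiply transfer functions. G_eq = 14/(s+6) × 3/(s+5) = 42/((s+6)(s+5)). DC gain = 42/(6×5) = 1.4.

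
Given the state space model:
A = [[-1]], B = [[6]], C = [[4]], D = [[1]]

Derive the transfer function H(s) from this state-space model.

(sI - A)⁻¹ = 1/(s + 1). H(s) = 4×6/(s + 1) + 1 = (s + 25)/(s + 1).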